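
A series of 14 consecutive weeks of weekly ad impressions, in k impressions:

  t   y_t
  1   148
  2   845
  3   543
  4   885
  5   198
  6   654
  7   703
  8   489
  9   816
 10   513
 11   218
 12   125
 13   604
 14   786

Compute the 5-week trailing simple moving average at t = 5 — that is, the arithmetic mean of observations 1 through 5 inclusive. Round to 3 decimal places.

523.800

Sum of periods 1–5: 148 + 845 + 543 + 885 + 198 = 2619
Divide by 5: 2619 / 5 = 523.800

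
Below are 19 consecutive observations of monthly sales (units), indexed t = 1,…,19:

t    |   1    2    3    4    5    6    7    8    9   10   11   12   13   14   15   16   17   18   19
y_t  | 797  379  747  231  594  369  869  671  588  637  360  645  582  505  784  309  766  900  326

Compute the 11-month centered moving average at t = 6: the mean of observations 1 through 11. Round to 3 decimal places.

567.455

Sum of periods 1–11: 797 + 379 + 747 + 231 + 594 + 369 + 869 + 671 + 588 + 637 + 360 = 6242
Divide by 11: 6242 / 11 = 567.455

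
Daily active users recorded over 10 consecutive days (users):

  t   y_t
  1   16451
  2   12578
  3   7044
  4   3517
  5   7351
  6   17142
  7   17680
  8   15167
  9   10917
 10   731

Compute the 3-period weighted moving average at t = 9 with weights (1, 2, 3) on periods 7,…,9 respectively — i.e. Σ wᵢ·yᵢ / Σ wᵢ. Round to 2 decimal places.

13460.83

Weighted sum: 1·17680 + 2·15167 + 3·10917 = 17680 + 30334 + 32751 = 80765
Weight total: 1 + 2 + 3 = 6
WMA = 80765 / 6 = 13460.83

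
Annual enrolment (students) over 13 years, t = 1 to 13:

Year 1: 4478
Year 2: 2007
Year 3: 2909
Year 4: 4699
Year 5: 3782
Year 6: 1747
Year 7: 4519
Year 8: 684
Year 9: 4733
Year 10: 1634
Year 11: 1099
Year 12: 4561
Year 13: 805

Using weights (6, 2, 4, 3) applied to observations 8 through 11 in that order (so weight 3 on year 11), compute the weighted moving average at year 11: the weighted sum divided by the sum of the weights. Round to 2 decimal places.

1560.20

Weighted sum: 6·684 + 2·4733 + 4·1634 + 3·1099 = 4104 + 9466 + 6536 + 3297 = 23403
Weight total: 6 + 2 + 4 + 3 = 15
WMA = 23403 / 15 = 1560.20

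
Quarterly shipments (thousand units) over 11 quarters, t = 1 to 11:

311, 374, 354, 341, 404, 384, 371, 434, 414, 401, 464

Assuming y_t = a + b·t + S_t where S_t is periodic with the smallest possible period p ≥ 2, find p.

First differences y_{t+1} − y_t: 63, -20, -13, 63, -20, -13, 63, -20, …
The difference pattern repeats every 3 terms and not for any smaller step, so p = 3.

3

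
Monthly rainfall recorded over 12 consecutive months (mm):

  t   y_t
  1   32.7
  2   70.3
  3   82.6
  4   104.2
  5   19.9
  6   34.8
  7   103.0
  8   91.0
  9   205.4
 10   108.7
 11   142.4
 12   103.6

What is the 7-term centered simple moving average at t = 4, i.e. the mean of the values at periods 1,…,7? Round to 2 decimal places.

Sum of periods 1–7: 32.7 + 70.3 + 82.6 + 104.2 + 19.9 + 34.8 + 103.0 = 447.5
Divide by 7: 447.5 / 7 = 63.93

63.93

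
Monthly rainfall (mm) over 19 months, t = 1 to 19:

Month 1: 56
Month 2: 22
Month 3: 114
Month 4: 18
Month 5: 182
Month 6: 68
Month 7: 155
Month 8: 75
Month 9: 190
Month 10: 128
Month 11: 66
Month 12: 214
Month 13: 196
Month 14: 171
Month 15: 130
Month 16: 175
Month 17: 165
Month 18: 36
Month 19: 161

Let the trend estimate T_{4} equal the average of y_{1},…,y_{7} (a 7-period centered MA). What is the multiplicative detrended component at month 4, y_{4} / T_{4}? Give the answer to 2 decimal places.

Trend T_4 = (56 + 22 + 114 + 18 + 182 + 68 + 155) / 7 = 615/7 = 87.8571
Ratio to trend: 18 / 87.8571 = 0.20

0.20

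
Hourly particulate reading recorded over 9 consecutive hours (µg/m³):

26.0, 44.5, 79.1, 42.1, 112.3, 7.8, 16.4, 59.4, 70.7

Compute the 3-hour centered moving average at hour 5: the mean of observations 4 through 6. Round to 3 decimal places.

54.067

Sum of periods 4–6: 42.1 + 112.3 + 7.8 = 162.2
Divide by 3: 162.2 / 3 = 54.067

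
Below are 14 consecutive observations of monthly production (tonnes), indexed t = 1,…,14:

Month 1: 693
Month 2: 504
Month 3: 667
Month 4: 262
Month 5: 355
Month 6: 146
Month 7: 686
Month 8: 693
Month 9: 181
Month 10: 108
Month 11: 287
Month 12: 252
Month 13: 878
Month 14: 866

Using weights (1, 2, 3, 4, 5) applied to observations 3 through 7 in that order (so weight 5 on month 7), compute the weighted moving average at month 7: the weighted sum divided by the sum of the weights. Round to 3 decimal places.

418.000

Weighted sum: 1·667 + 2·262 + 3·355 + 4·146 + 5·686 = 667 + 524 + 1065 + 584 + 3430 = 6270
Weight total: 1 + 2 + 3 + 4 + 5 = 15
WMA = 6270 / 15 = 418.000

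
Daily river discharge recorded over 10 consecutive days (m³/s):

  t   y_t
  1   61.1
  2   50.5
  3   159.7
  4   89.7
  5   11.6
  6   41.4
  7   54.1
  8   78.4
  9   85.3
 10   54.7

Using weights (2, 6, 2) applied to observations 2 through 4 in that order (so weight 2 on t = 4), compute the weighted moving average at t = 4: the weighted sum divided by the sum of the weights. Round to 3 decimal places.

123.860

Weighted sum: 2·50.5 + 6·159.7 + 2·89.7 = 101.0 + 958.2 + 179.4 = 1238.6
Weight total: 2 + 6 + 2 = 10
WMA = 1238.6 / 10 = 123.860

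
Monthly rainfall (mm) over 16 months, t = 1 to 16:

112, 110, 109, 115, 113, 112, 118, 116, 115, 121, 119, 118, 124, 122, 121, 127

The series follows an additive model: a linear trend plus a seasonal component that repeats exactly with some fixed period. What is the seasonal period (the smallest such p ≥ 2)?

First differences y_{t+1} − y_t: -2, -1, 6, -2, -1, 6, -2, -1, …
The difference pattern repeats every 3 terms and not for any smaller step, so p = 3.

3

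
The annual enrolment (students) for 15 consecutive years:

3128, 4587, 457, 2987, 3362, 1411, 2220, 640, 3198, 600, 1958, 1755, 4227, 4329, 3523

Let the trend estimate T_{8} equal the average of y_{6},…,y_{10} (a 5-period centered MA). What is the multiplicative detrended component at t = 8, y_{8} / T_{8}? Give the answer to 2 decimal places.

0.40

Trend T_8 = (1411 + 2220 + 640 + 3198 + 600) / 5 = 8069/5 = 1613.8000
Ratio to trend: 640 / 1613.8000 = 0.40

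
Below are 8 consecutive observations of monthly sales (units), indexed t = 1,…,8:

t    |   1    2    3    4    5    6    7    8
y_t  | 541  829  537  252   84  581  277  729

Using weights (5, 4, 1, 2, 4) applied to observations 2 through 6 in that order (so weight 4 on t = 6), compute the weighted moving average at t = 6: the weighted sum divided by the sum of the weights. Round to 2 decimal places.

564.81

Weighted sum: 5·829 + 4·537 + 1·252 + 2·84 + 4·581 = 4145 + 2148 + 252 + 168 + 2324 = 9037
Weight total: 5 + 4 + 1 + 2 + 4 = 16
WMA = 9037 / 16 = 564.81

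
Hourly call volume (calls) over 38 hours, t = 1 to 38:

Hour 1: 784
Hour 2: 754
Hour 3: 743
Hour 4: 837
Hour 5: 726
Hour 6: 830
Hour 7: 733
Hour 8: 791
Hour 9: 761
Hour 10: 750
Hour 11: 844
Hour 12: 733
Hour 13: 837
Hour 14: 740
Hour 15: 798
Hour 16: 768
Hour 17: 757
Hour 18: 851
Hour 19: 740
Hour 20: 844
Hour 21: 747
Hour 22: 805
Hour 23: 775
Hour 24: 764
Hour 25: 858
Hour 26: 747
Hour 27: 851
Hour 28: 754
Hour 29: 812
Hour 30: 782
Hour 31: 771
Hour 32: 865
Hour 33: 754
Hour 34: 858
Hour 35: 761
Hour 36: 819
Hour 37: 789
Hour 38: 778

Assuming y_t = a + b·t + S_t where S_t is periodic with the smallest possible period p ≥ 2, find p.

First differences y_{t+1} − y_t: -30, -11, 94, -111, 104, -97, 58, -30, -11, 94, -111, 104, -97, 58, -30, -11, …
The difference pattern repeats every 7 terms and not for any smaller step, so p = 7.

7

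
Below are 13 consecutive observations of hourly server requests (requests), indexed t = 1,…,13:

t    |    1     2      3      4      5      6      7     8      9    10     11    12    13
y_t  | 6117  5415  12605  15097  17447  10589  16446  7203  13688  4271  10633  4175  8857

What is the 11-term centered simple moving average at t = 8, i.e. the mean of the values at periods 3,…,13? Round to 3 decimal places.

11001.000

Sum of periods 3–13: 12605 + 15097 + 17447 + 10589 + 16446 + 7203 + 13688 + 4271 + 10633 + 4175 + 8857 = 121011
Divide by 11: 121011 / 11 = 11001.000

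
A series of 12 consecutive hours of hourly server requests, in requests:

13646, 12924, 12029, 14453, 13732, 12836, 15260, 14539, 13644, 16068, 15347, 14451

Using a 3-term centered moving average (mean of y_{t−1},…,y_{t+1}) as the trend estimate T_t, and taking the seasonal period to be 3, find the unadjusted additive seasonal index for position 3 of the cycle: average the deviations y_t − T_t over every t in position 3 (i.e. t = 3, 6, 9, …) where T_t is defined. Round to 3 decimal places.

-1106.444

Season position 3 occurs at t = 3, 6, 9 (where T_t is defined).
t=3: T_3 = 13135.33333; y_3 − T_3 = 12029 − 13135.33333 = -1106.33333
t=6: T_6 = 13942.66667; y_6 − T_6 = 12836 − 13942.66667 = -1106.66667
t=9: T_9 = 14750.33333; y_9 − T_9 = 13644 − 14750.33333 = -1106.33333
Mean deviation: (-1106.33333 + -1106.66667 + -1106.33333) / 3 = -1106.444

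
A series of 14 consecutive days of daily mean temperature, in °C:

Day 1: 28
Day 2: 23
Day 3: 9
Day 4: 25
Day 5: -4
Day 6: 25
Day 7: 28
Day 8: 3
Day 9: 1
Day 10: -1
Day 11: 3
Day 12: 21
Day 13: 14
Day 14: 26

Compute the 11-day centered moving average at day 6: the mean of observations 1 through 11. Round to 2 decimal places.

Sum of periods 1–11: 28 + 23 + 9 + 25 + (-4) + 25 + 28 + 3 + 1 + (-1) + 3 = 140
Divide by 11: 140 / 11 = 12.73

12.73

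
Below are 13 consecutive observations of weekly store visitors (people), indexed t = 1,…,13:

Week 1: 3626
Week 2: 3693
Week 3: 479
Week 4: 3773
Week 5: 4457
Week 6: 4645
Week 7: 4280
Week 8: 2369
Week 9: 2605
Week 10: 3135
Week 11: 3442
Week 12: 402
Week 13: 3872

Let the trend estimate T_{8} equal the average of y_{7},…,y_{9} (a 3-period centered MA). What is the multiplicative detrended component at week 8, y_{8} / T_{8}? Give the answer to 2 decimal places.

Trend T_8 = (4280 + 2369 + 2605) / 3 = 9254/3 = 3084.6667
Ratio to trend: 2369 / 3084.6667 = 0.77

0.77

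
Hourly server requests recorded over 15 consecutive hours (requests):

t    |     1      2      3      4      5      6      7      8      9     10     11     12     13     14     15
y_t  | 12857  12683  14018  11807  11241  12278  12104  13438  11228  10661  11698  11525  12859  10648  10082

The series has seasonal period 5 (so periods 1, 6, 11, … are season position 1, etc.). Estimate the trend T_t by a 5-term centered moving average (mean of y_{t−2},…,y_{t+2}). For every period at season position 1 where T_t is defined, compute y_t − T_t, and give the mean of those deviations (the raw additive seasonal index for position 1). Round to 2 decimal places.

Season position 1 occurs at t = 6, 11 (where T_t is defined).
t=6: T_6 = 12173.6000; y_6 − T_6 = 12278 − 12173.6000 = 104.4000
t=11: T_11 = 11594.2000; y_11 − T_11 = 11698 − 11594.2000 = 103.8000
Mean deviation: (104.4000 + 103.8000) / 2 = 104.10

104.10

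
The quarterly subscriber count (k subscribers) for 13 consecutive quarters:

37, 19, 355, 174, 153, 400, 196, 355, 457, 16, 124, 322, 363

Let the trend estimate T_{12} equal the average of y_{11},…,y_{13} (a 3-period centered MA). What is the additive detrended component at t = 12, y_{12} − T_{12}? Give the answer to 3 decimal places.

52.333

Trend T_12 = (124 + 322 + 363) / 3 = 809/3 = 269.66667
Detrended value: 322 − 269.66667 = 52.333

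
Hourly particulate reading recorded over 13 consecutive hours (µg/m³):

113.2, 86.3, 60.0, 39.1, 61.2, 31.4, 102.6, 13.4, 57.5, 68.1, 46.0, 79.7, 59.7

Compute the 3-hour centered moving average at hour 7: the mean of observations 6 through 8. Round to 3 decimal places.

49.133

Sum of periods 6–8: 31.4 + 102.6 + 13.4 = 147.4
Divide by 3: 147.4 / 3 = 49.133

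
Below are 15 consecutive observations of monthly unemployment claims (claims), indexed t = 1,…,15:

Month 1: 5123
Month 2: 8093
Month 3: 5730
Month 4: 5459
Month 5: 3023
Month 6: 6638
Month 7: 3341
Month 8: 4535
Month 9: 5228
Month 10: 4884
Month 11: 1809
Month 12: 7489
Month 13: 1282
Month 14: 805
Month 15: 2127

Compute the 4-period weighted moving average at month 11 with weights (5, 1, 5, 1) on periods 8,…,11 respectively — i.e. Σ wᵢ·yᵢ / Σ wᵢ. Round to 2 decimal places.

Weighted sum: 5·4535 + 1·5228 + 5·4884 + 1·1809 = 22675 + 5228 + 24420 + 1809 = 54132
Weight total: 5 + 1 + 5 + 1 = 12
WMA = 54132 / 12 = 4511.00

4511.00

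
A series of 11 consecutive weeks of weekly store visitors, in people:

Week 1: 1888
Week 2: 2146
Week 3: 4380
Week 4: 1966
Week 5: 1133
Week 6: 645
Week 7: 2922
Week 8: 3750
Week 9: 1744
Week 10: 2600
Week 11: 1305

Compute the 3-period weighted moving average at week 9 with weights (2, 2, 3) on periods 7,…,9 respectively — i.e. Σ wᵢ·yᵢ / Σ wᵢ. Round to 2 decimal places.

Weighted sum: 2·2922 + 2·3750 + 3·1744 = 5844 + 7500 + 5232 = 18576
Weight total: 2 + 2 + 3 = 7
WMA = 18576 / 7 = 2653.71

2653.71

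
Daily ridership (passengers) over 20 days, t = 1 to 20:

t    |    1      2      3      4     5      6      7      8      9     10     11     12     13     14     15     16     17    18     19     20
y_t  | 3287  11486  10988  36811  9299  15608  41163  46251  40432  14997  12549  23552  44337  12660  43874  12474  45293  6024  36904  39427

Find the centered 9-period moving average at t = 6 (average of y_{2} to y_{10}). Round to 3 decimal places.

25226.111

Sum of periods 2–10: 11486 + 10988 + 36811 + 9299 + 15608 + 41163 + 46251 + 40432 + 14997 = 227035
Divide by 9: 227035 / 9 = 25226.111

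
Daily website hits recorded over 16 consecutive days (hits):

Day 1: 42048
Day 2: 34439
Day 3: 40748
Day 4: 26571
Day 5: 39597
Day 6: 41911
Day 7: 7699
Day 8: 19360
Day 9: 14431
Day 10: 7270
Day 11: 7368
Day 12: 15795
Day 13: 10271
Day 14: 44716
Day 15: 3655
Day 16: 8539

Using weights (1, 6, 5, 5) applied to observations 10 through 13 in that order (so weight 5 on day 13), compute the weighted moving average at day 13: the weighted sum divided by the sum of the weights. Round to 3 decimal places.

10694.588

Weighted sum: 1·7270 + 6·7368 + 5·15795 + 5·10271 = 7270 + 44208 + 78975 + 51355 = 181808
Weight total: 1 + 6 + 5 + 5 = 17
WMA = 181808 / 17 = 10694.588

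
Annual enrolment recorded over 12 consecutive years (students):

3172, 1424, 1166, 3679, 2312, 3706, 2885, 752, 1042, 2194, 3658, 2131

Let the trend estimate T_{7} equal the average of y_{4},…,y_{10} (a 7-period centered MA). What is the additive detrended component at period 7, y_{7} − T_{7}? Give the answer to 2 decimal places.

Trend T_7 = (3679 + 2312 + 3706 + 2885 + 752 + 1042 + 2194) / 7 = 16570/7 = 2367.1429
Detrended value: 2885 − 2367.1429 = 517.86

517.86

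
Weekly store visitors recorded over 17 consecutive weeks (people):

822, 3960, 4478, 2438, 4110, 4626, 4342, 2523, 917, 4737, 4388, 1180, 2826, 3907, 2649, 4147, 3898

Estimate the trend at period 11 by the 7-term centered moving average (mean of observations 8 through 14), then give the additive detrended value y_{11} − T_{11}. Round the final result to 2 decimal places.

Trend T_11 = (2523 + 917 + 4737 + 4388 + 1180 + 2826 + 3907) / 7 = 20478/7 = 2925.4286
Detrended value: 4388 − 2925.4286 = 1462.57

1462.57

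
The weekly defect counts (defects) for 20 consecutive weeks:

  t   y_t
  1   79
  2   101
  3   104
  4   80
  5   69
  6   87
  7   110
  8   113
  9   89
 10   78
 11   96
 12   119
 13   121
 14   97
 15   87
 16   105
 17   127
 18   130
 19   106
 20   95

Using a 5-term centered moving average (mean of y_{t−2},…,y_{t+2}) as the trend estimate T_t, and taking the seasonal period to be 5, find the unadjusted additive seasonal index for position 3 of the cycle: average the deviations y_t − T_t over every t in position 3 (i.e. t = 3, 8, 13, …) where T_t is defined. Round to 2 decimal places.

17.35

Season position 3 occurs at t = 3, 8, 13, 18 (where T_t is defined).
t=3: T_3 = 86.6000; y_3 − T_3 = 104 − 86.6000 = 17.4000
t=8: T_8 = 95.4000; y_8 − T_8 = 113 − 95.4000 = 17.6000
t=13: T_13 = 104.0000; y_13 − T_13 = 121 − 104.0000 = 17.0000
t=18: T_18 = 112.6000; y_18 − T_18 = 130 − 112.6000 = 17.4000
Mean deviation: (17.4000 + 17.6000 + 17.0000 + 17.4000) / 4 = 17.35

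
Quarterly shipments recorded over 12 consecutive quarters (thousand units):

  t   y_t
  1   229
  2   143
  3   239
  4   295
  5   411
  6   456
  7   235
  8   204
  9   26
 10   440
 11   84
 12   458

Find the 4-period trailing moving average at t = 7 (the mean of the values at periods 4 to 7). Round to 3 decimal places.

349.250

Sum of periods 4–7: 295 + 411 + 456 + 235 = 1397
Divide by 4: 1397 / 4 = 349.250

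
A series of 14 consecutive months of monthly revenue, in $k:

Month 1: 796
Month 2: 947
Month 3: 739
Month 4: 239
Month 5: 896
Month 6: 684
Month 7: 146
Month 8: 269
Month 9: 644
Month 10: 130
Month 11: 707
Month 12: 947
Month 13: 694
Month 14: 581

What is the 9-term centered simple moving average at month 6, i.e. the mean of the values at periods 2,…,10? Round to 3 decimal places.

Sum of periods 2–10: 947 + 739 + 239 + 896 + 684 + 146 + 269 + 644 + 130 = 4694
Divide by 9: 4694 / 9 = 521.556

521.556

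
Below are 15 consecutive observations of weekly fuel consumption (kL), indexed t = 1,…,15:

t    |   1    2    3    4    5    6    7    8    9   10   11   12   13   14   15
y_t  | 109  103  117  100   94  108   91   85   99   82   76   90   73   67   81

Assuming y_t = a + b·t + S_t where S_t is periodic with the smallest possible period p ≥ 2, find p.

3

First differences y_{t+1} − y_t: -6, 14, -17, -6, 14, -17, -6, 14, …
The difference pattern repeats every 3 terms and not for any smaller step, so p = 3.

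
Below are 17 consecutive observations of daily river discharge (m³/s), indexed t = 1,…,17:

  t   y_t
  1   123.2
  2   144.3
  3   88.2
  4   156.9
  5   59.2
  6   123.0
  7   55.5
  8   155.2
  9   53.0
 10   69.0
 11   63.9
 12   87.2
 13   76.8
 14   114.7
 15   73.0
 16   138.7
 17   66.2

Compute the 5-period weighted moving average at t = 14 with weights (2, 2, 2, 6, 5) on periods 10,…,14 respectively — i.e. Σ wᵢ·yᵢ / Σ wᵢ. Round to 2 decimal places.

86.74

Weighted sum: 2·69.0 + 2·63.9 + 2·87.2 + 6·76.8 + 5·114.7 = 138.0 + 127.8 + 174.4 + 460.8 + 573.5 = 1474.5
Weight total: 2 + 2 + 2 + 6 + 5 = 17
WMA = 1474.5 / 17 = 86.74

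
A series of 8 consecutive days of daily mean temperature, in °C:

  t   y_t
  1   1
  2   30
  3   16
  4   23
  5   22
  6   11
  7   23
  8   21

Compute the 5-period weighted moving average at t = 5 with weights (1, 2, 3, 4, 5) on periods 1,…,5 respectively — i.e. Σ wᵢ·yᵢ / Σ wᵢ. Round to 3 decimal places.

Weighted sum: 1·1 + 2·30 + 3·16 + 4·23 + 5·22 = 1 + 60 + 48 + 92 + 110 = 311
Weight total: 1 + 2 + 3 + 4 + 5 = 15
WMA = 311 / 15 = 20.733

20.733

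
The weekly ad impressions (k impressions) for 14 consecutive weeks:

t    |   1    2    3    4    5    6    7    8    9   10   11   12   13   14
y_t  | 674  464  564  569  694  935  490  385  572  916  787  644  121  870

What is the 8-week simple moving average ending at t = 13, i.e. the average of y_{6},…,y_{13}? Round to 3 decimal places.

606.250

Sum of periods 6–13: 935 + 490 + 385 + 572 + 916 + 787 + 644 + 121 = 4850
Divide by 8: 4850 / 8 = 606.250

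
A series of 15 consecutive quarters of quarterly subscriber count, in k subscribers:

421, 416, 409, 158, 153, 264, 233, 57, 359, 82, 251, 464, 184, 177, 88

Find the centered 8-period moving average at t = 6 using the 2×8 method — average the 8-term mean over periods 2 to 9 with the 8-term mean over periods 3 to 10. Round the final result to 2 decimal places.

235.25

Sum over 2–9: 416 + 409 + 158 + 153 + 264 + 233 + 57 + 359 = 2049
Sum over 3–10: 409 + 158 + 153 + 264 + 233 + 57 + 359 + 82 = 1715
CMA at t=6 = (2049 + 1715) / (2·8) = 3764 / 16 = 235.25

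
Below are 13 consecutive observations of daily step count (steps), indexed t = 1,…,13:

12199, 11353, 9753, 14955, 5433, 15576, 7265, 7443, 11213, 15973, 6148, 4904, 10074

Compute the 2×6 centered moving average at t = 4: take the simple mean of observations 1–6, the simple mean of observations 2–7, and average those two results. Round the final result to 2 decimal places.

Sum over 1–6: 12199 + 11353 + 9753 + 14955 + 5433 + 15576 = 69269
Sum over 2–7: 11353 + 9753 + 14955 + 5433 + 15576 + 7265 = 64335
CMA at t=4 = (69269 + 64335) / (2·6) = 133604 / 12 = 11133.67

11133.67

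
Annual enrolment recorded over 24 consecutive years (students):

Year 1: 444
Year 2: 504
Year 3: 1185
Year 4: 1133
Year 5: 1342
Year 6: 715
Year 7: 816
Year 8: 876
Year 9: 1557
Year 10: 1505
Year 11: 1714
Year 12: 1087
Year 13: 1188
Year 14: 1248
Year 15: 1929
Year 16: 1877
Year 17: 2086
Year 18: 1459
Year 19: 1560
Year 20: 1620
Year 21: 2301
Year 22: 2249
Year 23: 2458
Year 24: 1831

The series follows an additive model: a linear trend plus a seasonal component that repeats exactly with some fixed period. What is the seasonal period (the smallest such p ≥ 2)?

6

First differences y_{t+1} − y_t: 60, 681, -52, 209, -627, 101, 60, 681, -52, 209, -627, 101, 60, 681, …
The difference pattern repeats every 6 terms and not for any smaller step, so p = 6.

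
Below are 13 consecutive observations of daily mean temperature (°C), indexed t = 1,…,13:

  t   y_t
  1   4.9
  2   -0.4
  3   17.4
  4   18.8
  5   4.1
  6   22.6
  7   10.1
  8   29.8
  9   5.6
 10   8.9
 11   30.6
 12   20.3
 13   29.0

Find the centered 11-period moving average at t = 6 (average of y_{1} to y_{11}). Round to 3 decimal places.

Sum of periods 1–11: 4.9 + (-0.4) + 17.4 + 18.8 + 4.1 + 22.6 + 10.1 + 29.8 + 5.6 + 8.9 + 30.6 = 152.4
Divide by 11: 152.4 / 11 = 13.855

13.855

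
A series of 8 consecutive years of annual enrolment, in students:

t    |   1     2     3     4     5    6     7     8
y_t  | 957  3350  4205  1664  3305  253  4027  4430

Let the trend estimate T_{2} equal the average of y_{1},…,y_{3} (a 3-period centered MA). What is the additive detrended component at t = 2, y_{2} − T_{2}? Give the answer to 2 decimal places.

512.67

Trend T_2 = (957 + 3350 + 4205) / 3 = 8512/3 = 2837.3333
Detrended value: 3350 − 2837.3333 = 512.67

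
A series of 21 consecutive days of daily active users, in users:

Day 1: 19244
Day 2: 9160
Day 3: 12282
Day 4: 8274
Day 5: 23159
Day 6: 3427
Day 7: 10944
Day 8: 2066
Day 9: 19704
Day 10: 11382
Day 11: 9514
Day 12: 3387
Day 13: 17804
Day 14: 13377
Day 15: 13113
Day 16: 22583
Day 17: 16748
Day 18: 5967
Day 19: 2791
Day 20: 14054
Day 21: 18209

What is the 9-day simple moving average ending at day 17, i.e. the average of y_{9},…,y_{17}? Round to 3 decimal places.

Sum of periods 9–17: 19704 + 11382 + 9514 + 3387 + 17804 + 13377 + 13113 + 22583 + 16748 = 127612
Divide by 9: 127612 / 9 = 14179.111

14179.111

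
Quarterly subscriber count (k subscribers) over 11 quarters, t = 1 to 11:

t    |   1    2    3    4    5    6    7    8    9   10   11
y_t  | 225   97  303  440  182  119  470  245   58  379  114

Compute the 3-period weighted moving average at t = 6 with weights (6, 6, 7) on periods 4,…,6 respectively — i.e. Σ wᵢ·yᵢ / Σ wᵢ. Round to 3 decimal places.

240.263

Weighted sum: 6·440 + 6·182 + 7·119 = 2640 + 1092 + 833 = 4565
Weight total: 6 + 6 + 7 = 19
WMA = 4565 / 19 = 240.263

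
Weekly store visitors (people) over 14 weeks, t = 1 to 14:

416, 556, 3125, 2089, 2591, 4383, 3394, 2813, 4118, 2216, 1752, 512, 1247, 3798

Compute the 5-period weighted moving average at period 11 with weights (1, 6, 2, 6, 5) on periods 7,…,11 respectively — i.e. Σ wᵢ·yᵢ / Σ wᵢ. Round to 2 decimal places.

Weighted sum: 1·3394 + 6·2813 + 2·4118 + 6·2216 + 5·1752 = 3394 + 16878 + 8236 + 13296 + 8760 = 50564
Weight total: 1 + 6 + 2 + 6 + 5 = 20
WMA = 50564 / 20 = 2528.20

2528.20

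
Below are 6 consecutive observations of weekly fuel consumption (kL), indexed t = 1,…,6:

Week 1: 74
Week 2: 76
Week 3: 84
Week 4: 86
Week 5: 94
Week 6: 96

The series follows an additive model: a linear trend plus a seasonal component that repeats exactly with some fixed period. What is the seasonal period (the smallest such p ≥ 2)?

First differences y_{t+1} − y_t: 2, 8, 2, 8, 2, …
The difference pattern repeats every 2 terms and not for any smaller step, so p = 2.

2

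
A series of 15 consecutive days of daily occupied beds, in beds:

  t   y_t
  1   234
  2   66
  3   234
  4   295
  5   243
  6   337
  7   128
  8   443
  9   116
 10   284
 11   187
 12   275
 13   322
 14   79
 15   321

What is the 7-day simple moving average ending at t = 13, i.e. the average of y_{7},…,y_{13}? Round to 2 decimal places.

250.71

Sum of periods 7–13: 128 + 443 + 116 + 284 + 187 + 275 + 322 = 1755
Divide by 7: 1755 / 7 = 250.71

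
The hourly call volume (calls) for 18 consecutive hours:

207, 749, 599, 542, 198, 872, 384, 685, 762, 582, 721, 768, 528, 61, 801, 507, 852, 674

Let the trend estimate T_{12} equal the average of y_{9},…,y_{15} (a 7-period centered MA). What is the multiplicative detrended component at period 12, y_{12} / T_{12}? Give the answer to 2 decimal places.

1.27

Trend T_12 = (762 + 582 + 721 + 768 + 528 + 61 + 801) / 7 = 4223/7 = 603.2857
Ratio to trend: 768 / 603.2857 = 1.27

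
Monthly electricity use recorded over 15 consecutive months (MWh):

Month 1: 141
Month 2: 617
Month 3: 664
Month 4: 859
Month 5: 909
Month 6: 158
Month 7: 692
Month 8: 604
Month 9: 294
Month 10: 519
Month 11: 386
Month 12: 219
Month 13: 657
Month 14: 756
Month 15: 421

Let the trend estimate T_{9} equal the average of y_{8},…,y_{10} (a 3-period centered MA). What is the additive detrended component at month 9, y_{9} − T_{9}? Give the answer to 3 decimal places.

Trend T_9 = (604 + 294 + 519) / 3 = 1417/3 = 472.33333
Detrended value: 294 − 472.33333 = -178.333

-178.333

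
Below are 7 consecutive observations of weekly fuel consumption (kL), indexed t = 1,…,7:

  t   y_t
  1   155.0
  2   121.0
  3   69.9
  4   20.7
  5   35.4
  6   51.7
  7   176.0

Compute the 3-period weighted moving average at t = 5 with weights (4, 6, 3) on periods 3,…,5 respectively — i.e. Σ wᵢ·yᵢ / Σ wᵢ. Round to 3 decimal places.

Weighted sum: 4·69.9 + 6·20.7 + 3·35.4 = 279.6 + 124.2 + 106.2 = 510.0
Weight total: 4 + 6 + 3 = 13
WMA = 510.0 / 13 = 39.231

39.231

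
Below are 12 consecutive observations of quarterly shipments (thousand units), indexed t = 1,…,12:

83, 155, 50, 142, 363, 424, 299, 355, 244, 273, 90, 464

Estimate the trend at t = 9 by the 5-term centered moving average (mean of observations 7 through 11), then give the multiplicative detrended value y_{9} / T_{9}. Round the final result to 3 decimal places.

0.967

Trend T_9 = (299 + 355 + 244 + 273 + 90) / 5 = 1261/5 = 252.20000
Ratio to trend: 244 / 252.20000 = 0.967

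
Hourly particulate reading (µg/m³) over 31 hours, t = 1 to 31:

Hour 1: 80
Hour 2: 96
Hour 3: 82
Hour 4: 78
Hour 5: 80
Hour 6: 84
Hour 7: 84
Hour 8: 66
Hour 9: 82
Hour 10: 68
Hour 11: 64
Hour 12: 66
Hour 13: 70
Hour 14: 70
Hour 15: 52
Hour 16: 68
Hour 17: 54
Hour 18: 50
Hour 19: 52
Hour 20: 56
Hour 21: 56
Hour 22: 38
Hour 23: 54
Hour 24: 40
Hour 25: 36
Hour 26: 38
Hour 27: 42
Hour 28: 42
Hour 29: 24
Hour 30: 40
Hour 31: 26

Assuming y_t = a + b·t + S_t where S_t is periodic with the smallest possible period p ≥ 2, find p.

First differences y_{t+1} − y_t: 16, -14, -4, 2, 4, 0, -18, 16, -14, -4, 2, 4, 0, -18, 16, -14, …
The difference pattern repeats every 7 terms and not for any smaller step, so p = 7.

7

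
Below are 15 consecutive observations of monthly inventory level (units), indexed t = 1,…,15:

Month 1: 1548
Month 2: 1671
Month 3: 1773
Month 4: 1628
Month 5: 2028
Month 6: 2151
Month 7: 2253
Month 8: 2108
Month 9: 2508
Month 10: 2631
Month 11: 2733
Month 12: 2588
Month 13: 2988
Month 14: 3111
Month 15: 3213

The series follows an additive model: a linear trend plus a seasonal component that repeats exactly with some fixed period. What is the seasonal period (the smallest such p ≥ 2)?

First differences y_{t+1} − y_t: 123, 102, -145, 400, 123, 102, -145, 400, 123, 102, …
The difference pattern repeats every 4 terms and not for any smaller step, so p = 4.

4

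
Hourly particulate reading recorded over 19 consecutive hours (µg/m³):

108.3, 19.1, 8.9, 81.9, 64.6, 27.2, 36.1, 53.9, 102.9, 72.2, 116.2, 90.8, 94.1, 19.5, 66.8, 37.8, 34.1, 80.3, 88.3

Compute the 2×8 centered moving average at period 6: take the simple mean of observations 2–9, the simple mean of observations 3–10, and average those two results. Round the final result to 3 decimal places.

Sum over 2–9: 19.1 + 8.9 + 81.9 + 64.6 + 27.2 + 36.1 + 53.9 + 102.9 = 394.6
Sum over 3–10: 8.9 + 81.9 + 64.6 + 27.2 + 36.1 + 53.9 + 102.9 + 72.2 = 447.7
CMA at t=6 = (394.6 + 447.7) / (2·8) = 842.3 / 16 = 52.644

52.644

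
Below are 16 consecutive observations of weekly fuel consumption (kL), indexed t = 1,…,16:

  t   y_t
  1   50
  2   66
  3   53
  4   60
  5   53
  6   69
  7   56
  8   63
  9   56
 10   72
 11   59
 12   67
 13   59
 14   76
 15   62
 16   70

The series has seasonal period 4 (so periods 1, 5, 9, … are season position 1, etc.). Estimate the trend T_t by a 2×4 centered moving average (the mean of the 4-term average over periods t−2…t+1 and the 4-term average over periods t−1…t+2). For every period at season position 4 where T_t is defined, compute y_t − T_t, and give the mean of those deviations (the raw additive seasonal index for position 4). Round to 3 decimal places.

1.833

Season position 4 occurs at t = 4, 8, 12 (where T_t is defined).
t=4: T_4 = 58.37500; y_4 − T_4 = 60 − 58.37500 = 1.62500
t=8: T_8 = 61.37500; y_8 − T_8 = 63 − 61.37500 = 1.62500
t=12: T_12 = 64.75000; y_12 − T_12 = 67 − 64.75000 = 2.25000
Mean deviation: (1.62500 + 1.62500 + 2.25000) / 3 = 1.833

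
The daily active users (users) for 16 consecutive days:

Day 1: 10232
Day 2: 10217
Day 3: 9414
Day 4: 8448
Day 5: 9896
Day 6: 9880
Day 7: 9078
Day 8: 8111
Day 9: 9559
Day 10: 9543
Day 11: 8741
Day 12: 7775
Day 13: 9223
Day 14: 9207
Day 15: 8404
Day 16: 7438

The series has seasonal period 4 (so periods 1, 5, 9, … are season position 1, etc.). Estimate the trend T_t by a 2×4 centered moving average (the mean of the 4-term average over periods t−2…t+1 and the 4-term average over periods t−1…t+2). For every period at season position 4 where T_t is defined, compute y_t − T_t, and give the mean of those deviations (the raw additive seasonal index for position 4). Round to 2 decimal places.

Season position 4 occurs at t = 4, 8, 12 (where T_t is defined).
t=4: T_4 = 9451.6250; y_4 − T_4 = 8448 − 9451.6250 = -1003.6250
t=8: T_8 = 9114.8750; y_8 − T_8 = 8111 − 9114.8750 = -1003.8750
t=12: T_12 = 8778.5000; y_12 − T_12 = 7775 − 8778.5000 = -1003.5000
Mean deviation: (-1003.6250 + -1003.8750 + -1003.5000) / 3 = -1003.67

-1003.67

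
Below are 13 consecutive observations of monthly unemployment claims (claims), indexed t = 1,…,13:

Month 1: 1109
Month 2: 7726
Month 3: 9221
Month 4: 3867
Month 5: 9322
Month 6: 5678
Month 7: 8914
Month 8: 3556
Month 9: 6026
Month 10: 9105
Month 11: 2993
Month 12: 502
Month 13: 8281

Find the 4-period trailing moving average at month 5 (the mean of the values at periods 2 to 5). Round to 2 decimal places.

Sum of periods 2–5: 7726 + 9221 + 3867 + 9322 = 30136
Divide by 4: 30136 / 4 = 7534.00

7534.00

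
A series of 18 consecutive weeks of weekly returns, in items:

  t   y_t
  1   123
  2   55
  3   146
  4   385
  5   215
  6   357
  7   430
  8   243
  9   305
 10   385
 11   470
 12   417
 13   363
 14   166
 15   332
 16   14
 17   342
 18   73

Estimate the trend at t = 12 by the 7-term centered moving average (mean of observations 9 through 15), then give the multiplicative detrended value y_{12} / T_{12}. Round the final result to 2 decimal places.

1.20

Trend T_12 = (305 + 385 + 470 + 417 + 363 + 166 + 332) / 7 = 2438/7 = 348.2857
Ratio to trend: 417 / 348.2857 = 1.20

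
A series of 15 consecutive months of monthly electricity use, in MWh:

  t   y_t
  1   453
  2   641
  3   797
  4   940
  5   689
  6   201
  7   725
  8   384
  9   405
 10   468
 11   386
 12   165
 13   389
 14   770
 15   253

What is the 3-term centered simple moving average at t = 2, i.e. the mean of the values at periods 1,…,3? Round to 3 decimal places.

630.333

Sum of periods 1–3: 453 + 641 + 797 = 1891
Divide by 3: 1891 / 3 = 630.333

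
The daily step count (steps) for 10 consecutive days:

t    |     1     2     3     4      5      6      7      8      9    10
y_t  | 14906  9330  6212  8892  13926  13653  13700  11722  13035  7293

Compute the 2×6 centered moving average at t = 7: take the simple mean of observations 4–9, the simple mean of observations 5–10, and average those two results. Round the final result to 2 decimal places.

12354.75

Sum over 4–9: 8892 + 13926 + 13653 + 13700 + 11722 + 13035 = 74928
Sum over 5–10: 13926 + 13653 + 13700 + 11722 + 13035 + 7293 = 73329
CMA at t=7 = (74928 + 73329) / (2·6) = 148257 / 12 = 12354.75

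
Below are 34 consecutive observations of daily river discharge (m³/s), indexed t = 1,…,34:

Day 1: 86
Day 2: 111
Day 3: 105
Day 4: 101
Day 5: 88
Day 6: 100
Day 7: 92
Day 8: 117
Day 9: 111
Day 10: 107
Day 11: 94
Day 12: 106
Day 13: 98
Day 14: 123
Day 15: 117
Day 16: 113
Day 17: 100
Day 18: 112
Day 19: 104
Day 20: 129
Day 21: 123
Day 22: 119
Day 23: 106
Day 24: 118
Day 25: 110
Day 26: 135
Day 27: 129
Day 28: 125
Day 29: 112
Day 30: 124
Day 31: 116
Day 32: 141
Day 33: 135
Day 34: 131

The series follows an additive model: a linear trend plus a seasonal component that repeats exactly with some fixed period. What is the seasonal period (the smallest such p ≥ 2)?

6

First differences y_{t+1} − y_t: 25, -6, -4, -13, 12, -8, 25, -6, -4, -13, 12, -8, 25, -6, …
The difference pattern repeats every 6 terms and not for any smaller step, so p = 6.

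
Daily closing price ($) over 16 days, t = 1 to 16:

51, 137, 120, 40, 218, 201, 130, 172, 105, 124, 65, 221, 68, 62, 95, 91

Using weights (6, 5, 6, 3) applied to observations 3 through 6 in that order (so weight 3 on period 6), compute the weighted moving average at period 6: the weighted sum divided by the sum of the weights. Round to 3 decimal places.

141.550

Weighted sum: 6·120 + 5·40 + 6·218 + 3·201 = 720 + 200 + 1308 + 603 = 2831
Weight total: 6 + 5 + 6 + 3 = 20
WMA = 2831 / 20 = 141.550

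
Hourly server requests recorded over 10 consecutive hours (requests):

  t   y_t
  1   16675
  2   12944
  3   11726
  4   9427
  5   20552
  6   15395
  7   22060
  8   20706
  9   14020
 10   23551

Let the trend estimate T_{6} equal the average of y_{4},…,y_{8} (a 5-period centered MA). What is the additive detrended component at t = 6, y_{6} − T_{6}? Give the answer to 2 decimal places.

-2233.00

Trend T_6 = (9427 + 20552 + 15395 + 22060 + 20706) / 5 = 88140/5 = 17628.0000
Detrended value: 15395 − 17628.0000 = -2233.00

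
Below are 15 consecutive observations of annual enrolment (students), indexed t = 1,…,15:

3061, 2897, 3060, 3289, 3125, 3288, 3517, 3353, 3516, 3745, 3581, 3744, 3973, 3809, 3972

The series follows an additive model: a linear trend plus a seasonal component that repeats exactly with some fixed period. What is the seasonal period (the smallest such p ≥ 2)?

3

First differences y_{t+1} − y_t: -164, 163, 229, -164, 163, 229, -164, 163, …
The difference pattern repeats every 3 terms and not for any smaller step, so p = 3.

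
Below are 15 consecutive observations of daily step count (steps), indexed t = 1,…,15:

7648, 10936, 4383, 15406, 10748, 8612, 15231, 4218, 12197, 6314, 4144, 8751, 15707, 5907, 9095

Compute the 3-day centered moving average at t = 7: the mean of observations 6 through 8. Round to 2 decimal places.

Sum of periods 6–8: 8612 + 15231 + 4218 = 28061
Divide by 3: 28061 / 3 = 9353.67

9353.67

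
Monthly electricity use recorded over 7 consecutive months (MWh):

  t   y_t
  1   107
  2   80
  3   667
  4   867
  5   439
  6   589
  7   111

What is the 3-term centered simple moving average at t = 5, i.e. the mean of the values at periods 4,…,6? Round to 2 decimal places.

Sum of periods 4–6: 867 + 439 + 589 = 1895
Divide by 3: 1895 / 3 = 631.67

631.67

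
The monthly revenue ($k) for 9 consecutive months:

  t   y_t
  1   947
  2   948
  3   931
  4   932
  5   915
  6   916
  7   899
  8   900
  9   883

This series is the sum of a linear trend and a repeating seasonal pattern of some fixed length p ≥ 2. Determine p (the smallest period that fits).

2

First differences y_{t+1} − y_t: 1, -17, 1, -17, 1, -17, …
The difference pattern repeats every 2 terms and not for any smaller step, so p = 2.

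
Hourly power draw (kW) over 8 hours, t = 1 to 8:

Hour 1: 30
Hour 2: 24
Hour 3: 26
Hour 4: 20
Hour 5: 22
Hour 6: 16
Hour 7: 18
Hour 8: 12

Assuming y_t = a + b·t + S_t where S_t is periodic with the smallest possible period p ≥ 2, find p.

First differences y_{t+1} − y_t: -6, 2, -6, 2, -6, 2, …
The difference pattern repeats every 2 terms and not for any smaller step, so p = 2.

2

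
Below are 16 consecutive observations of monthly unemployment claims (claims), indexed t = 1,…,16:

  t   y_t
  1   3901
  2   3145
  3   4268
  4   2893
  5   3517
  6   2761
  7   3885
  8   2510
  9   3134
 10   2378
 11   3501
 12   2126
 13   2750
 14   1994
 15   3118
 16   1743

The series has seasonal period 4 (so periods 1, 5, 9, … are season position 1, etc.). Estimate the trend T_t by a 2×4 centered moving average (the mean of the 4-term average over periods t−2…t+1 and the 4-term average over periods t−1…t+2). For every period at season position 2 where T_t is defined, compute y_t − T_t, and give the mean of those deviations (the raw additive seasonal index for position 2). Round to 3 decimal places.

-455.000

Season position 2 occurs at t = 6, 10, 14 (where T_t is defined).
t=6: T_6 = 3216.12500; y_6 − T_6 = 2761 − 3216.12500 = -455.12500
t=10: T_10 = 2832.75000; y_10 − T_10 = 2378 − 2832.75000 = -454.75000
t=14: T_14 = 2449.12500; y_14 − T_14 = 1994 − 2449.12500 = -455.12500
Mean deviation: (-455.12500 + -454.75000 + -455.12500) / 3 = -455.000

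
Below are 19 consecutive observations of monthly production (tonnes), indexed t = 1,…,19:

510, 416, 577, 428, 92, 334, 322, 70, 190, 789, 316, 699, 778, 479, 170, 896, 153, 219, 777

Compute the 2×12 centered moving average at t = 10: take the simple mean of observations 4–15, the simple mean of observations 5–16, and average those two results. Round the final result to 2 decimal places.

408.42

Sum over 4–15: 428 + 92 + 334 + 322 + 70 + 190 + 789 + 316 + 699 + 778 + 479 + 170 = 4667
Sum over 5–16: 92 + 334 + 322 + 70 + 190 + 789 + 316 + 699 + 778 + 479 + 170 + 896 = 5135
CMA at t=10 = (4667 + 5135) / (2·12) = 9802 / 24 = 408.42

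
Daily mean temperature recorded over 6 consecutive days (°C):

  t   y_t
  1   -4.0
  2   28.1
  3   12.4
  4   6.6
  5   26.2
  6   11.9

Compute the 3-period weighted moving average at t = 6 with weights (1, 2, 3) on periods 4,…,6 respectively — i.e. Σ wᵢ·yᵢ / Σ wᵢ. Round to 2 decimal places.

Weighted sum: 1·6.6 + 2·26.2 + 3·11.9 = 6.6 + 52.4 + 35.7 = 94.7
Weight total: 1 + 2 + 3 = 6
WMA = 94.7 / 6 = 15.78

15.78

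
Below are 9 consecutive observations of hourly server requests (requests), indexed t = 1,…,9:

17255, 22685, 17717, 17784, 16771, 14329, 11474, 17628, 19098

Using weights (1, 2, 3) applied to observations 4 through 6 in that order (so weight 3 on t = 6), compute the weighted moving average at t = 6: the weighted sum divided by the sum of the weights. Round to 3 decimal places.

Weighted sum: 1·17784 + 2·16771 + 3·14329 = 17784 + 33542 + 42987 = 94313
Weight total: 1 + 2 + 3 = 6
WMA = 94313 / 6 = 15718.833

15718.833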